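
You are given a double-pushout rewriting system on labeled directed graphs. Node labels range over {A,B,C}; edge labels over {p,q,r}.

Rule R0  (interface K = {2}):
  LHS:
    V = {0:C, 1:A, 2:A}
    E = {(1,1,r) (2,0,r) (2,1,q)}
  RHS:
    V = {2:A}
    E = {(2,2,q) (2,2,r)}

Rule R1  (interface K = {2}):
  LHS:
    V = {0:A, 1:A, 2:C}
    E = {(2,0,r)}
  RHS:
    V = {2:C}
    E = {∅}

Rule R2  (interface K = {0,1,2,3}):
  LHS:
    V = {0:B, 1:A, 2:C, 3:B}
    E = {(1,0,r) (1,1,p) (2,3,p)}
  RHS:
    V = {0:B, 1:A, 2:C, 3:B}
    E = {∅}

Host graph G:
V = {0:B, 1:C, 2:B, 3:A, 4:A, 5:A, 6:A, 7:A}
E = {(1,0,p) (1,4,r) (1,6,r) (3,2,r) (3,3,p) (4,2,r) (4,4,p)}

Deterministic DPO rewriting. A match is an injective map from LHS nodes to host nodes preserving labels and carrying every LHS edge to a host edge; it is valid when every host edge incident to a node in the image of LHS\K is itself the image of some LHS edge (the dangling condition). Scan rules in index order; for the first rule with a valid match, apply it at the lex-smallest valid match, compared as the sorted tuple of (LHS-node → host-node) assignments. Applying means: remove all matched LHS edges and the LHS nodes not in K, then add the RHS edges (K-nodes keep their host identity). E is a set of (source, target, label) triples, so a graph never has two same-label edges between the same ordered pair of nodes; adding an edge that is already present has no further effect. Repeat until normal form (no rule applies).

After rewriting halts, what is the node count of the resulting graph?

initial: |V|=8 |E|=7  E = 1-p->0 1-r->4 1-r->6 3-r->2 3-p->3 4-r->2 4-p->4
step 1: apply R1 at {0↦6, 1↦5, 2↦1}  → |V|=6 |E|=6  E = 1-p->0 1-r->4 3-r->2 3-p->3 4-r->2 4-p->4
step 2: apply R2 at {0↦2, 1↦3, 2↦1, 3↦0}  → |V|=6 |E|=3  E = 1-r->4 4-r->2 4-p->4
halt: no rule applies after step 2
NF nodes: {0:B, 1:C, 2:B, 3:A, 4:A, 7:A}

Answer: 6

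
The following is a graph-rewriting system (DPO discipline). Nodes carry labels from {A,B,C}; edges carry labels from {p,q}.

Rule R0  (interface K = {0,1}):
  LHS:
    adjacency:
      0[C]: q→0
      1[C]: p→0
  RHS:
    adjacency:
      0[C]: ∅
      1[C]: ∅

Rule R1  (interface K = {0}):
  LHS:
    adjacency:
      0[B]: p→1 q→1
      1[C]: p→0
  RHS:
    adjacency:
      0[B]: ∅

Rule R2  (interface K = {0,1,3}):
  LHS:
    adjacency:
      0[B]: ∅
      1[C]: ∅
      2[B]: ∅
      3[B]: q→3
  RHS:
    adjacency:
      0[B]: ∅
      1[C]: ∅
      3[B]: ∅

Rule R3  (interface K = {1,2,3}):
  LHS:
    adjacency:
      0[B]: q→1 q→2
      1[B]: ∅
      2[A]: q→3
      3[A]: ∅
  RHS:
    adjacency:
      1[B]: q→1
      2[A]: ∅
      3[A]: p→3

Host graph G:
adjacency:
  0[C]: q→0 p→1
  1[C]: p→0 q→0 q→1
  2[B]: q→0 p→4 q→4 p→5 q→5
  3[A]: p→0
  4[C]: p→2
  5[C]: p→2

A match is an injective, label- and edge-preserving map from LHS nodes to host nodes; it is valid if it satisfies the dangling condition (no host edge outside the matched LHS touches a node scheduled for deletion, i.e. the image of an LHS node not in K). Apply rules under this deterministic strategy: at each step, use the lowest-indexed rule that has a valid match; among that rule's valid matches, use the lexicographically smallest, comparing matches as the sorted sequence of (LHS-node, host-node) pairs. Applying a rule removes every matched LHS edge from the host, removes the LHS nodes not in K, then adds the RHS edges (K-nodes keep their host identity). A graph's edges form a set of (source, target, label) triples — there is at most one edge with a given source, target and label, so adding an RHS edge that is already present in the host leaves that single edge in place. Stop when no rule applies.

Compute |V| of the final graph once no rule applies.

Answer: 4

Rewrite trace:
start.  V:6 E:13  edges: 0-q->0 0-p->1 1-p->0 1-q->0 1-q->1 2-q->0 2-p->4 2-q->4 2-p->5 2-q->5 3-p->0 4-p->2 5-p->2
1. fire R0 via {0↦0, 1↦1}  →  V:6 E:11  edges: 0-p->1 1-q->0 1-q->1 2-q->0 2-p->4 2-q->4 2-p->5 2-q->5 3-p->0 4-p->2 5-p->2
2. fire R0 via {0↦1, 1↦0}  →  V:6 E:9  edges: 1-q->0 2-q->0 2-p->4 2-q->4 2-p->5 2-q->5 3-p->0 4-p->2 5-p->2
3. fire R1 via {0↦2, 1↦4}  →  V:5 E:6  edges: 1-q->0 2-q->0 2-p->5 2-q->5 3-p->0 5-p->2
4. fire R1 via {0↦2, 1↦5}  →  V:4 E:3  edges: 1-q->0 2-q->0 3-p->0
final graph: no rule applies after step 4
NF nodes: {0:C, 1:C, 2:B, 3:A}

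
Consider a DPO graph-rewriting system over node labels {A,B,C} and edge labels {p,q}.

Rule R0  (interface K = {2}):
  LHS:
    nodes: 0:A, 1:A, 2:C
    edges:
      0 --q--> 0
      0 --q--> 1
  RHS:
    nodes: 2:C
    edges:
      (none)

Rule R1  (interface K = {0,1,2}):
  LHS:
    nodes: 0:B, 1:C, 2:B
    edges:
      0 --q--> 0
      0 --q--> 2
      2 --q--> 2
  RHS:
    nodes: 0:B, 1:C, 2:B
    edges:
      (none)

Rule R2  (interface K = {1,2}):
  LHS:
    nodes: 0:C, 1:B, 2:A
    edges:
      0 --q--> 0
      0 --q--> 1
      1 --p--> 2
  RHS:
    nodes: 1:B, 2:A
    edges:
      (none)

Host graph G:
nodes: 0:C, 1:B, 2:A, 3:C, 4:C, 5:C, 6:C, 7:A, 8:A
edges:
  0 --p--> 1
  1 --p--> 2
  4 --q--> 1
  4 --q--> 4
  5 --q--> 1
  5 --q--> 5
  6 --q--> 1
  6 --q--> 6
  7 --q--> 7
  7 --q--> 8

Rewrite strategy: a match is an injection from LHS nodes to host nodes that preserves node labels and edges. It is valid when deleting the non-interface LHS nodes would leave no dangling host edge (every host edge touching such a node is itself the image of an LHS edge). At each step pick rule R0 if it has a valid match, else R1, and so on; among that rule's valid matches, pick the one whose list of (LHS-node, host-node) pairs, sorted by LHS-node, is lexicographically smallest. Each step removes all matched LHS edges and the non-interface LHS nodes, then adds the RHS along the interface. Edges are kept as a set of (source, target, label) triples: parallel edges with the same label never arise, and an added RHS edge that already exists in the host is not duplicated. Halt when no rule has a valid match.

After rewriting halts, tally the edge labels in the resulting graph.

Answer: p:1 q:4

Derivation:
start.  V:9 E:10  edges: 0-p->1 1-p->2 4-q->1 4-q->4 5-q->1 5-q->5 6-q->1 6-q->6 7-q->7 7-q->8
1. fire R0 via {0↦7, 1↦8, 2↦0}  →  V:7 E:8  edges: 0-p->1 1-p->2 4-q->1 4-q->4 5-q->1 5-q->5 6-q->1 6-q->6
2. fire R2 via {0↦4, 1↦1, 2↦2}  →  V:6 E:5  edges: 0-p->1 5-q->1 5-q->5 6-q->1 6-q->6
final graph: no rule applies after step 2
NF edges: [(0, 1, 'p'), (5, 1, 'q'), (5, 5, 'q'), (6, 1, 'q'), (6, 6, 'q')]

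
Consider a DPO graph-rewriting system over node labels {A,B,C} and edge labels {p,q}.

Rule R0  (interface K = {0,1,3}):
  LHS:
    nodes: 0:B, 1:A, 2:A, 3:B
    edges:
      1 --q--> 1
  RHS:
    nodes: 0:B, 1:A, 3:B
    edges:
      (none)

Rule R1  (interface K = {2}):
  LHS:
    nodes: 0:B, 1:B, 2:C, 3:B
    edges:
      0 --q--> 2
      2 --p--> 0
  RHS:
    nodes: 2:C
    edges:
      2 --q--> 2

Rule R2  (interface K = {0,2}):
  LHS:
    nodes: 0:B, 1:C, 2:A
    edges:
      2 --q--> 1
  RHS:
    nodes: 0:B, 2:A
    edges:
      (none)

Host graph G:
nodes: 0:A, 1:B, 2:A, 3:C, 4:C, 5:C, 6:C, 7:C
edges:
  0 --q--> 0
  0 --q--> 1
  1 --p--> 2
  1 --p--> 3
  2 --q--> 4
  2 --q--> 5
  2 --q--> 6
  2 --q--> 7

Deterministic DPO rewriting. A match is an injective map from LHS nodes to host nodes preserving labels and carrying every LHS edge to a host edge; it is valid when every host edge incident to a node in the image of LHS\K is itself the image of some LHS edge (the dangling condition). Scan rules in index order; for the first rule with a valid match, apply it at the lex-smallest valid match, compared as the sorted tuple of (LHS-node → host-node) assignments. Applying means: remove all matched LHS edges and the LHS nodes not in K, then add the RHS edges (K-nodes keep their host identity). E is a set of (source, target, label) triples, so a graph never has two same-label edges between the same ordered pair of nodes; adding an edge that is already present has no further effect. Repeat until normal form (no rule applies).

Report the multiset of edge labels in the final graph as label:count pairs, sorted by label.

Answer: p:2 q:2

Rewrite trace:
start.  V:8 E:8  edges: 0-q->0 0-q->1 1-p->2 1-p->3 2-q->4 2-q->5 2-q->6 2-q->7
1. fire R2 via {0↦1, 1↦4, 2↦2}  →  V:7 E:7  edges: 0-q->0 0-q->1 1-p->2 1-p->3 2-q->5 2-q->6 2-q->7
2. fire R2 via {0↦1, 1↦5, 2↦2}  →  V:6 E:6  edges: 0-q->0 0-q->1 1-p->2 1-p->3 2-q->6 2-q->7
3. fire R2 via {0↦1, 1↦6, 2↦2}  →  V:5 E:5  edges: 0-q->0 0-q->1 1-p->2 1-p->3 2-q->7
4. fire R2 via {0↦1, 1↦7, 2↦2}  →  V:4 E:4  edges: 0-q->0 0-q->1 1-p->2 1-p->3
final graph: no rule applies after step 4
NF edges: [(0, 0, 'q'), (0, 1, 'q'), (1, 2, 'p'), (1, 3, 'p')]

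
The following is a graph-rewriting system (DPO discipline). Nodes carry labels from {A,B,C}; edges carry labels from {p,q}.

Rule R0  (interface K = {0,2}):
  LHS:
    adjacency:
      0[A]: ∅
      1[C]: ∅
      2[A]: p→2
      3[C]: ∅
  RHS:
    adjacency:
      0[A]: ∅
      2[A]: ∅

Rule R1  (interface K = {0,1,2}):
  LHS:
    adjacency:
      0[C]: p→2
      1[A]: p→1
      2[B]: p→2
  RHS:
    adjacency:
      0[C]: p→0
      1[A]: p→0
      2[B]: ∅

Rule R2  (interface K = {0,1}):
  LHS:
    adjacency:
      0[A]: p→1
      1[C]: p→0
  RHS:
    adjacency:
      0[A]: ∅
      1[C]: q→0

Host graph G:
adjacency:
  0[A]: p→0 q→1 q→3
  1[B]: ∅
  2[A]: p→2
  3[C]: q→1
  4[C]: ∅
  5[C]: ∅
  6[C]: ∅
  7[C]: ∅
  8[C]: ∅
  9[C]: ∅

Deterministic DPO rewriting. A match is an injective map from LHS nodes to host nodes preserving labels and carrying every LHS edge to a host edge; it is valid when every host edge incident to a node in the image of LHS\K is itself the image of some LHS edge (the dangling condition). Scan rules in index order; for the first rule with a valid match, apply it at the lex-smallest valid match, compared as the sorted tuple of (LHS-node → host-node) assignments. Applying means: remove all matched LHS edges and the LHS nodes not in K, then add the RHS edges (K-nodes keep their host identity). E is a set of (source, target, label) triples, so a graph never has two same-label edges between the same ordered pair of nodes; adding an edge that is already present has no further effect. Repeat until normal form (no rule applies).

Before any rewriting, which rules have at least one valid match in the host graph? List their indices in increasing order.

R0: 60 valid matches — {0↦0, 1↦4, 2↦2, 3↦5}, {0↦0, 1↦4, 2↦2, 3↦6}, {0↦0, 1↦4, 2↦2, 3↦7} (+57 more)
R1: no valid match — LHS pattern not found
R2: no valid match — LHS pattern not found

Answer: [R0]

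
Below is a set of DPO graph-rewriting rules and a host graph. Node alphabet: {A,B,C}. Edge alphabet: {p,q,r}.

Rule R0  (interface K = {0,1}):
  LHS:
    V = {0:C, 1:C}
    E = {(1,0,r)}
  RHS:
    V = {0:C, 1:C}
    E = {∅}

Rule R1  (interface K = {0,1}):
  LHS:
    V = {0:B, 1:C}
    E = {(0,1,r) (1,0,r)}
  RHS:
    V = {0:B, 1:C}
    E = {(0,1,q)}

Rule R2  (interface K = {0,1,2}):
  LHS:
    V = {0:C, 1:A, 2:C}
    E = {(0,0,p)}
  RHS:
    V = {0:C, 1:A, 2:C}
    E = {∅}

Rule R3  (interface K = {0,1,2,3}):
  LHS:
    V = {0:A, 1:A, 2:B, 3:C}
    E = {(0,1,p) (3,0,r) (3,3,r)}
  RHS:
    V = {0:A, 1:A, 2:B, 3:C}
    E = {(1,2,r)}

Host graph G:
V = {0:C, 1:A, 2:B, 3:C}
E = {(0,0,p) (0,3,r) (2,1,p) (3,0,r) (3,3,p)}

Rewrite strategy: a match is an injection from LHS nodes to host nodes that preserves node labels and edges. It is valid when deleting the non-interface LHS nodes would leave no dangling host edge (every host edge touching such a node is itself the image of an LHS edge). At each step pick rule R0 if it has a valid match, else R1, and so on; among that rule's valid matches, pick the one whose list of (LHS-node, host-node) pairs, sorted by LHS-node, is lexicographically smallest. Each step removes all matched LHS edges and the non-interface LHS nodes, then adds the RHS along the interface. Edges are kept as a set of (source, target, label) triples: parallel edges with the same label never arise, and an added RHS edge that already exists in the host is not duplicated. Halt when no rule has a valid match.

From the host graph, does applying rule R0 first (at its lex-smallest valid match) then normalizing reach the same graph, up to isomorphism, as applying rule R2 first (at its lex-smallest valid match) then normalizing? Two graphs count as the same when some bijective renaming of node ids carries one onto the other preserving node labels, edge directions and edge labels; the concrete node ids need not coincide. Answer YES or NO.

Answer: YES

Derivation:
branch R0-first: apply at {0↦0, 1↦3} → |E|=4, then 3 more step(s) → NF |V|=4 |E|=1 V={0:C, 1:A, 2:B, 3:C} E=2-p->1
branch R2-first: apply at {0↦0, 1↦1, 2↦3} → |E|=4, then 3 more step(s) → NF |V|=4 |E|=1 V={0:C, 1:A, 2:B, 3:C} E=2-p->1
graphs isomorphic (equal up to label-preserving node renaming)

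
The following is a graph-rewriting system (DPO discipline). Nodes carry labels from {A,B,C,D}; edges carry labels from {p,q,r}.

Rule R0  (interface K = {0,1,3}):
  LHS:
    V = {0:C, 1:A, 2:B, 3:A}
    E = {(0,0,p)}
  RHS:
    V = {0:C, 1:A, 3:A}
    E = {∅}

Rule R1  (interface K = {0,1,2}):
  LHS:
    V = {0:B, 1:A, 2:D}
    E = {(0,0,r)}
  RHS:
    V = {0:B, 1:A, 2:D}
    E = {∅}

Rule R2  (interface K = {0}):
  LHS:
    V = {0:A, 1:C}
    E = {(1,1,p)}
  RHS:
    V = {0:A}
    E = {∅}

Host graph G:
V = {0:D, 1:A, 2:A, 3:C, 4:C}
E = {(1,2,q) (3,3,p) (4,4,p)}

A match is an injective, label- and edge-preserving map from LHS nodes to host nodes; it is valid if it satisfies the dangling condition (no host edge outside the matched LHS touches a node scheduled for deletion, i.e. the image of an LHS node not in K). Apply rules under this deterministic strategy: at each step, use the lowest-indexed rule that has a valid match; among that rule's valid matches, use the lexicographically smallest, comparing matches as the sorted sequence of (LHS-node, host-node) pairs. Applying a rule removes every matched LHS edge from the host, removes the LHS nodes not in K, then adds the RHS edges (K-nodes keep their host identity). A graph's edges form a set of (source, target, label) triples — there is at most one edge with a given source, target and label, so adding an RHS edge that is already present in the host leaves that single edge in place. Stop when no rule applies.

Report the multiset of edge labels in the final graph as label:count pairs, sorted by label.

start.  V:5 E:3  edges: 1-q->2 3-p->3 4-p->4
1. fire R2 via {0↦1, 1↦3}  →  V:4 E:2  edges: 1-q->2 4-p->4
2. fire R2 via {0↦1, 1↦4}  →  V:3 E:1  edges: 1-q->2
final graph: no rule applies after step 2
NF edges: [(1, 2, 'q')]

Answer: q:1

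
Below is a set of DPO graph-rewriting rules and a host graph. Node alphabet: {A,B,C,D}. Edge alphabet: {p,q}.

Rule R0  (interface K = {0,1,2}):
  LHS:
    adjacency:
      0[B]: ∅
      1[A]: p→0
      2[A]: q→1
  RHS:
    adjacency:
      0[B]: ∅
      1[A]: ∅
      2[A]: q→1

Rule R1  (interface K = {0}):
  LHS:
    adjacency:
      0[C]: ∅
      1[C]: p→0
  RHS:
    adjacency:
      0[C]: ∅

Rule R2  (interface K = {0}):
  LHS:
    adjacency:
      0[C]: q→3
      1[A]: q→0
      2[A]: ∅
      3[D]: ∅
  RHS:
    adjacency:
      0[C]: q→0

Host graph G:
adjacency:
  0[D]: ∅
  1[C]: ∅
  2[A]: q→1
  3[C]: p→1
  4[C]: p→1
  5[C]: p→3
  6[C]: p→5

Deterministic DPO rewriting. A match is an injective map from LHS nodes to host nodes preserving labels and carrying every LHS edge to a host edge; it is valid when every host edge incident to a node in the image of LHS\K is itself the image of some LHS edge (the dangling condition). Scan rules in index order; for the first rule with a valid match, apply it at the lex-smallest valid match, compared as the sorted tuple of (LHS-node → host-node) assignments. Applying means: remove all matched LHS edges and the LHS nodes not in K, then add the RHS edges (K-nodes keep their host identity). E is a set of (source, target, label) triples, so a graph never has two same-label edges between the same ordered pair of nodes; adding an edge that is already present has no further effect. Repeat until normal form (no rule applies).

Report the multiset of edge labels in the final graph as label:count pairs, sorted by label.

[0] host  ⇒  7 nodes, 5 edges  {2-q->1 3-p->1 4-p->1 5-p->3 6-p->5}
[1] R1 @ {0↦1, 1↦4}  ⇒  6 nodes, 4 edges  {2-q->1 3-p->1 5-p->3 6-p->5}
[2] R1 @ {0↦5, 1↦6}  ⇒  5 nodes, 3 edges  {2-q->1 3-p->1 5-p->3}
[3] R1 @ {0↦3, 1↦5}  ⇒  4 nodes, 2 edges  {2-q->1 3-p->1}
[4] R1 @ {0↦1, 1↦3}  ⇒  3 nodes, 1 edges  {2-q->1}
normal form: no rule applies after step 4
NF edges: [(2, 1, 'q')]

Answer: q:1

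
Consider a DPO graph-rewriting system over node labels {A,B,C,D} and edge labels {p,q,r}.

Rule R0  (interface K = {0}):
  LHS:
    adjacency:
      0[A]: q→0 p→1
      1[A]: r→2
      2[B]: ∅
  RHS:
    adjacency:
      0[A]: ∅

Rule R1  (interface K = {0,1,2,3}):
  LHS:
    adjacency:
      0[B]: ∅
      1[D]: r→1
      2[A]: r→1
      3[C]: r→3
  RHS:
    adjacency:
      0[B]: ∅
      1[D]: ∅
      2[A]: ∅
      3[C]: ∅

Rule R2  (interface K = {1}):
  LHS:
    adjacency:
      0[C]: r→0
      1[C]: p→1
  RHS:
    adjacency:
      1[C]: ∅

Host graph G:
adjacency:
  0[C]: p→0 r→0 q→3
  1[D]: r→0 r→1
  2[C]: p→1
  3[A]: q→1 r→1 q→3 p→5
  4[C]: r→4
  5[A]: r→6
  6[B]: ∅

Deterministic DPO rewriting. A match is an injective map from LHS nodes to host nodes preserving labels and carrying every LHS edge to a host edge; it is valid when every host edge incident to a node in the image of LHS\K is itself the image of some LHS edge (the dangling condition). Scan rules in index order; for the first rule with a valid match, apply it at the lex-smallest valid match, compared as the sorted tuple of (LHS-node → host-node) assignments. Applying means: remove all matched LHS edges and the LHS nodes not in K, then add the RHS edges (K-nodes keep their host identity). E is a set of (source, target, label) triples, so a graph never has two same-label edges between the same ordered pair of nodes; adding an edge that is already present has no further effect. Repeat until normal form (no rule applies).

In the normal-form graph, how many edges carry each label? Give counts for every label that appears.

Answer: p:1 q:2 r:4

Steps:
initial: |V|=7 |E|=12  E = 0-p->0 0-r->0 0-q->3 1-r->0 1-r->1 2-p->1 3-q->1 3-r->1 3-q->3 3-p->5 4-r->4 5-r->6
step 1: apply R0 at {0↦3, 1↦5, 2↦6}  → |V|=5 |E|=9  E = 0-p->0 0-r->0 0-q->3 1-r->0 1-r->1 2-p->1 3-q->1 3-r->1 4-r->4
step 2: apply R2 at {0↦4, 1↦0}  → |V|=4 |E|=7  E = 0-r->0 0-q->3 1-r->0 1-r->1 2-p->1 3-q->1 3-r->1
halt: no rule applies after step 2
NF edges: [(0, 0, 'r'), (0, 3, 'q'), (1, 0, 'r'), (1, 1, 'r'), (2, 1, 'p'), (3, 1, 'q'), (3, 1, 'r')]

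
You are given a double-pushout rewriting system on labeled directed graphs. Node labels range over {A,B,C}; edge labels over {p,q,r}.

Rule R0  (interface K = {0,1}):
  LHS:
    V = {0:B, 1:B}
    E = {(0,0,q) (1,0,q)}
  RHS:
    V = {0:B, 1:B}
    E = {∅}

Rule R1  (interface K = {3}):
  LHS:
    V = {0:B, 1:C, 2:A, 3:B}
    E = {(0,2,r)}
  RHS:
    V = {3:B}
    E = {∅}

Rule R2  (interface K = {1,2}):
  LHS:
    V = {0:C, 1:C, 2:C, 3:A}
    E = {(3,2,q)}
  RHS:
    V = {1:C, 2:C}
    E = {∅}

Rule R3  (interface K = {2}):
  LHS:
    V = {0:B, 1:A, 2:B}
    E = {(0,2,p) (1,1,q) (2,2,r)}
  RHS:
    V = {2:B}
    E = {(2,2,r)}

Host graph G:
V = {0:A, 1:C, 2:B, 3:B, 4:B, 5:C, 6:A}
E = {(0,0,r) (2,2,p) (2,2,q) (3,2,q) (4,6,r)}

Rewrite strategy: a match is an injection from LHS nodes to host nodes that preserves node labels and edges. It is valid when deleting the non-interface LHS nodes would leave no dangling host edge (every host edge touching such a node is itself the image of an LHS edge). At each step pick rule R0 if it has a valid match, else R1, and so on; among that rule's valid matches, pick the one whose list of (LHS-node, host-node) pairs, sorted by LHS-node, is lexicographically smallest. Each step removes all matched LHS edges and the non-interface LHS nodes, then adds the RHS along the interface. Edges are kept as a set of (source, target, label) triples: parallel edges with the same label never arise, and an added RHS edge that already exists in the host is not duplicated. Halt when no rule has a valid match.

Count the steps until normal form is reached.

Answer: 2

Rewrite trace:
[0] host  ⇒  7 nodes, 5 edges  {0-r->0 2-p->2 2-q->2 3-q->2 4-r->6}
[1] R0 @ {0↦2, 1↦3}  ⇒  7 nodes, 3 edges  {0-r->0 2-p->2 4-r->6}
[2] R1 @ {0↦4, 1↦1, 2↦6, 3↦2}  ⇒  4 nodes, 2 edges  {0-r->0 2-p->2}
halt: no rule applies after step 2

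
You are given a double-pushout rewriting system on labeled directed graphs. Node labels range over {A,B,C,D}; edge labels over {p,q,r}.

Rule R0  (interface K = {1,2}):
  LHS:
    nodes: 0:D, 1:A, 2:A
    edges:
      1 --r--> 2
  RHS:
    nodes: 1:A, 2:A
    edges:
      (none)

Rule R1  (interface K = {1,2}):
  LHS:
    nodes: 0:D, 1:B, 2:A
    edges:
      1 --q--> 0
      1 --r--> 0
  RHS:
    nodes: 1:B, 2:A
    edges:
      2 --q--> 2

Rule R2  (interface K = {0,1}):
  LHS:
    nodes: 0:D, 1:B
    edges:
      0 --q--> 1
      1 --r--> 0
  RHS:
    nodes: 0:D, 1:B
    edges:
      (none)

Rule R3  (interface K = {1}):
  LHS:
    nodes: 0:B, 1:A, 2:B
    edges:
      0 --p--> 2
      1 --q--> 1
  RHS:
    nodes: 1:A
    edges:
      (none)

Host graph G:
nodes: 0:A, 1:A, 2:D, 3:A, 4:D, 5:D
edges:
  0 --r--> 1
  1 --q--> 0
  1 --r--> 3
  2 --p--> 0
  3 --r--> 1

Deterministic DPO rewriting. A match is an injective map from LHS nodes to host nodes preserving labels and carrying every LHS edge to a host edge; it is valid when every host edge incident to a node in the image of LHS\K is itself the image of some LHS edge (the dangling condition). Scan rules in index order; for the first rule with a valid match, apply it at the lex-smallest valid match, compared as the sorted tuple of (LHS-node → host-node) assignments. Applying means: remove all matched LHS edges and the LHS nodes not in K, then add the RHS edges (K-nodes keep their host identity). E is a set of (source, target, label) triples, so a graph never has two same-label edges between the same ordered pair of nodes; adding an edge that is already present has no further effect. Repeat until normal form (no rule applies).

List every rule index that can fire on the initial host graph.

Answer: [R0]

Steps:
R0: 6 valid matches — {0↦4, 1↦0, 2↦1}, {0↦4, 1↦1, 2↦3}, {0↦4, 1↦3, 2↦1} (+3 more)
R1: no valid match — LHS pattern not found
R2: no valid match — LHS pattern not found
R3: no valid match — LHS pattern not found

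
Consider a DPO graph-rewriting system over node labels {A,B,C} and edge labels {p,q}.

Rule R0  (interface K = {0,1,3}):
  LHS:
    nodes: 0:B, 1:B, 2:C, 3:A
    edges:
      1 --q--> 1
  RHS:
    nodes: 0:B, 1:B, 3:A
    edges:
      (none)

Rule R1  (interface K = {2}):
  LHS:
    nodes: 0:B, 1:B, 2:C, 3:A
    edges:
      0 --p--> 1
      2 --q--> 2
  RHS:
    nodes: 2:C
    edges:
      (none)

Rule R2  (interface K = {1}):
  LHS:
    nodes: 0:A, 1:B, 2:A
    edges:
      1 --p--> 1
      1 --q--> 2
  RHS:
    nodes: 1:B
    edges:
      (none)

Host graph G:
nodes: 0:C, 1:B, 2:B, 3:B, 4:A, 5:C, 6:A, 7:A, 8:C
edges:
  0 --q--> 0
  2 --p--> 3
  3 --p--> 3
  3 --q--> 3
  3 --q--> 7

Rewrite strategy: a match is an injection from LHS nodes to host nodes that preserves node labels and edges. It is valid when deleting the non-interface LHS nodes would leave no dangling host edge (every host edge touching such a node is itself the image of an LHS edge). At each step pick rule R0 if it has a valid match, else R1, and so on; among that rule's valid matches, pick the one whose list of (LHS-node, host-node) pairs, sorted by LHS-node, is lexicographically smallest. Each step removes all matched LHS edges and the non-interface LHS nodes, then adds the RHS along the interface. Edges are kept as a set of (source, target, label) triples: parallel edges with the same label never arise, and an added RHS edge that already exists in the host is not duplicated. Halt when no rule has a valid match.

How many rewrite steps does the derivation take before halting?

initial: |V|=9 |E|=5  E = 0-q->0 2-p->3 3-p->3 3-q->3 3-q->7
step 1: apply R0 at {0↦1, 1↦3, 2↦5, 3↦4}  → |V|=8 |E|=4  E = 0-q->0 2-p->3 3-p->3 3-q->7
step 2: apply R2 at {0↦4, 1↦3, 2↦7}  → |V|=6 |E|=2  E = 0-q->0 2-p->3
step 3: apply R1 at {0↦2, 1↦3, 2↦0, 3↦6}  → |V|=3 |E|=0  E = ∅
normal form: no rule applies after step 3

Answer: 3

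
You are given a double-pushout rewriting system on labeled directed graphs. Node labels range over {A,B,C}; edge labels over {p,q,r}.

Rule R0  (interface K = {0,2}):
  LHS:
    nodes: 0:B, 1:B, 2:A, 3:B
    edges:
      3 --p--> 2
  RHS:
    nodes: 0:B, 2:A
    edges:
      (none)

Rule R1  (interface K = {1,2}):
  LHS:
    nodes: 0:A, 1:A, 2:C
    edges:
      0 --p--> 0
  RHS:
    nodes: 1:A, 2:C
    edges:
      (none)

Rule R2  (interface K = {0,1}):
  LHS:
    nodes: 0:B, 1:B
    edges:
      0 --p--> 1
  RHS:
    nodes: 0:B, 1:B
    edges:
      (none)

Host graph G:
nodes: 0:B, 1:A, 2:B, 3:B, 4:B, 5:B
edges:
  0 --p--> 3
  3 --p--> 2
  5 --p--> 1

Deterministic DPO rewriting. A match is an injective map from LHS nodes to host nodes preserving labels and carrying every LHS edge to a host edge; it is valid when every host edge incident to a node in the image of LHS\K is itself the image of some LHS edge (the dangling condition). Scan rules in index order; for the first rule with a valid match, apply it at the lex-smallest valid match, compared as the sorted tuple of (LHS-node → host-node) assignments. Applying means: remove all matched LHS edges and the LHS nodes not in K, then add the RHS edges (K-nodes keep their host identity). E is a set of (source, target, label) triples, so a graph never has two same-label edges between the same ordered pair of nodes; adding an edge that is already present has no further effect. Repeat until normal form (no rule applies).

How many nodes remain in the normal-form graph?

start.  V:6 E:3  edges: 0-p->3 3-p->2 5-p->1
1. fire R0 via {0↦0, 1↦4, 2↦1, 3↦5}  →  V:4 E:2  edges: 0-p->3 3-p->2
2. fire R2 via {0↦0, 1↦3}  →  V:4 E:1  edges: 3-p->2
3. fire R2 via {0↦3, 1↦2}  →  V:4 E:0  edges: ∅
normal form: no rule applies after step 3
NF nodes: {0:B, 1:A, 2:B, 3:B}

Answer: 4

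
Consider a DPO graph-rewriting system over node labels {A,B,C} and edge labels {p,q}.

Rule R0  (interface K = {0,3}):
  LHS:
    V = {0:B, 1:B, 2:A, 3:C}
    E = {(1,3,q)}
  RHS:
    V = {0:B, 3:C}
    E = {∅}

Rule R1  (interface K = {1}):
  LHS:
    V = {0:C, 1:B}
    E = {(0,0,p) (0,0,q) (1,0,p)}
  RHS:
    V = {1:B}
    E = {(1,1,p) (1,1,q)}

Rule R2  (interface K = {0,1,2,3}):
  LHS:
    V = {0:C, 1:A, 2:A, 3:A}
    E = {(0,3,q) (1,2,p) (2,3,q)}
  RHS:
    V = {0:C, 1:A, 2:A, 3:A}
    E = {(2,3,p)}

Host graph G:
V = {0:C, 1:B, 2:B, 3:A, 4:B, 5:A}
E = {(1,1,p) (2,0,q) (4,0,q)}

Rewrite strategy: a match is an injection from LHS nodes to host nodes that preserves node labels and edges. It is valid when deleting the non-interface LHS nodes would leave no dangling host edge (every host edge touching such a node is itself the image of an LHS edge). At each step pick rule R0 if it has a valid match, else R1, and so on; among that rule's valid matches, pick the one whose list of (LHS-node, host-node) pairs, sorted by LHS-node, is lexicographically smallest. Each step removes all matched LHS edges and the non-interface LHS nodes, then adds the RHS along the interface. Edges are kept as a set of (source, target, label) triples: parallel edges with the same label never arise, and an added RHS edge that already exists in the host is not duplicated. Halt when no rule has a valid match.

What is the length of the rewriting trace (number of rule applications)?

Answer: 2

Steps:
initial: |V|=6 |E|=3  E = 1-p->1 2-q->0 4-q->0
step 1: apply R0 at {0↦1, 1↦2, 2↦3, 3↦0}  → |V|=4 |E|=2  E = 1-p->1 4-q->0
step 2: apply R0 at {0↦1, 1↦4, 2↦5, 3↦0}  → |V|=2 |E|=1  E = 1-p->1
normal form: no rule applies after step 2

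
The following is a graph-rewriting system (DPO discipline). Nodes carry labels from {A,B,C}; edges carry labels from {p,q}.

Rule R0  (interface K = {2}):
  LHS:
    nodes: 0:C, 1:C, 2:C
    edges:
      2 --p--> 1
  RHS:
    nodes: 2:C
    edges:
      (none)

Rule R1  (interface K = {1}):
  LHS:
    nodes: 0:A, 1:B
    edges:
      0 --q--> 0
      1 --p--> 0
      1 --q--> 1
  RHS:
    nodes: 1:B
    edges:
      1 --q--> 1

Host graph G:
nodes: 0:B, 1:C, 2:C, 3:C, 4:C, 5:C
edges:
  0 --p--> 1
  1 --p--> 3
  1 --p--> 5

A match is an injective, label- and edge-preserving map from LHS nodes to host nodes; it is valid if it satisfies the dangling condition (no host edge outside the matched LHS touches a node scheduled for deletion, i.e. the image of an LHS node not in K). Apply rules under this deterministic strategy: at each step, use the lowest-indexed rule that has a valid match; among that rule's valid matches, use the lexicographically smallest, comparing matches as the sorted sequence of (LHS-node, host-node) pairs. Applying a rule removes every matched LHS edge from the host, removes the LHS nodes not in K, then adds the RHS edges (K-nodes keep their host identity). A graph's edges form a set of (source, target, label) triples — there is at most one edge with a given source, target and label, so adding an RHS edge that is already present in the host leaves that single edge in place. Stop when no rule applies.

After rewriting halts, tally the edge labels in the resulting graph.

[0] host  ⇒  6 nodes, 3 edges  {0-p->1 1-p->3 1-p->5}
[1] R0 @ {0↦2, 1↦3, 2↦1}  ⇒  4 nodes, 2 edges  {0-p->1 1-p->5}
[2] R0 @ {0↦4, 1↦5, 2↦1}  ⇒  2 nodes, 1 edges  {0-p->1}
final graph: no rule applies after step 2
NF edges: [(0, 1, 'p')]

Answer: p:1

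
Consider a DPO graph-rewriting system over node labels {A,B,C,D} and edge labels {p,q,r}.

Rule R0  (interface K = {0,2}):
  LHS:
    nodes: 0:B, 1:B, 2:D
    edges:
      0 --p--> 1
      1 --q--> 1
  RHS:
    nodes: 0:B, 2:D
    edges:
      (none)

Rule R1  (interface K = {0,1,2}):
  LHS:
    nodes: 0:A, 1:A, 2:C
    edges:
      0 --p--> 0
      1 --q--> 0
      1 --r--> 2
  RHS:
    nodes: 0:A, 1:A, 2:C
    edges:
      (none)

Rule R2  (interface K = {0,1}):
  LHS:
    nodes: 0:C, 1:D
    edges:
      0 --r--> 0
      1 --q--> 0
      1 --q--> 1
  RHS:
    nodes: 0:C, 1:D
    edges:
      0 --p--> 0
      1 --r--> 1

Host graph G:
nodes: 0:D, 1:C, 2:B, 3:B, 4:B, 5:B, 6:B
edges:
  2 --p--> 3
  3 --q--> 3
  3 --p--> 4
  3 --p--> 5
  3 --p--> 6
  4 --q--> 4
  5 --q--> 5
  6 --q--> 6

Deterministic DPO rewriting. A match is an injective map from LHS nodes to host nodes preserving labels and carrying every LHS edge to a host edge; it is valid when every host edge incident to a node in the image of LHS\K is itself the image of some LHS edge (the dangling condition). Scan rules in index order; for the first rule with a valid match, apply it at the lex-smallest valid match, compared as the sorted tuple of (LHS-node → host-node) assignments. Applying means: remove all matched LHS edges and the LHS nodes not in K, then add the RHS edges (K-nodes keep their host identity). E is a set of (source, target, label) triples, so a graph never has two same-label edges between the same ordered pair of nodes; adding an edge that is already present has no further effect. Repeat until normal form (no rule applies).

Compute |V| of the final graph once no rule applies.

start.  V:7 E:8  edges: 2-p->3 3-q->3 3-p->4 3-p->5 3-p->6 4-q->4 5-q->5 6-q->6
1. fire R0 via {0↦3, 1↦4, 2↦0}  →  V:6 E:6  edges: 2-p->3 3-q->3 3-p->5 3-p->6 5-q->5 6-q->6
2. fire R0 via {0↦3, 1↦5, 2↦0}  →  V:5 E:4  edges: 2-p->3 3-q->3 3-p->6 6-q->6
3. fire R0 via {0↦3, 1↦6, 2↦0}  →  V:4 E:2  edges: 2-p->3 3-q->3
4. fire R0 via {0↦2, 1↦3, 2↦0}  →  V:3 E:0  edges: ∅
final graph: no rule applies after step 4
NF nodes: {0:D, 1:C, 2:B}

Answer: 3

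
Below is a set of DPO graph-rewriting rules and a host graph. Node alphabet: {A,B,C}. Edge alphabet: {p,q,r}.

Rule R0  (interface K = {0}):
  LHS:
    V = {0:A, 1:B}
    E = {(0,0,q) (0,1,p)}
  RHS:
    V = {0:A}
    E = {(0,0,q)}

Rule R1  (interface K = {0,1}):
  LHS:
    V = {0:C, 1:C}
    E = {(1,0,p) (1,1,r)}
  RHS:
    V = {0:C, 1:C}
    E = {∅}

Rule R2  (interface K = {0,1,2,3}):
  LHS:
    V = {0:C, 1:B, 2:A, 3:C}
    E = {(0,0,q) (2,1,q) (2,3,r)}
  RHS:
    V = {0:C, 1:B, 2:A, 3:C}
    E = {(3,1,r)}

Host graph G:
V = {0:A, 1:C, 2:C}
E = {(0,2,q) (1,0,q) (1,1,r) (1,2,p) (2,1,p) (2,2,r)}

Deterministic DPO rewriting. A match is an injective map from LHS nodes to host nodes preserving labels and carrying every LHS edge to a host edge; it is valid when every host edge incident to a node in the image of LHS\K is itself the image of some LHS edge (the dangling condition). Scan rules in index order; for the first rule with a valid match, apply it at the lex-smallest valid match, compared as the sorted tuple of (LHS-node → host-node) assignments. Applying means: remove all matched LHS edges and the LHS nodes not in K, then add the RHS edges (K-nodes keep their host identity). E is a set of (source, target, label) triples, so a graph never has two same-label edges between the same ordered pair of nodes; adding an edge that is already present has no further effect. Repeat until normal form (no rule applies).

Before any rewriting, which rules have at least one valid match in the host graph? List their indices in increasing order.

Answer: [R1]

Rewrite trace:
R0: no valid match — LHS pattern not found
R1: 2 valid matches — {0↦1, 1↦2}, {0↦2, 1↦1}
R2: no valid match — LHS pattern not found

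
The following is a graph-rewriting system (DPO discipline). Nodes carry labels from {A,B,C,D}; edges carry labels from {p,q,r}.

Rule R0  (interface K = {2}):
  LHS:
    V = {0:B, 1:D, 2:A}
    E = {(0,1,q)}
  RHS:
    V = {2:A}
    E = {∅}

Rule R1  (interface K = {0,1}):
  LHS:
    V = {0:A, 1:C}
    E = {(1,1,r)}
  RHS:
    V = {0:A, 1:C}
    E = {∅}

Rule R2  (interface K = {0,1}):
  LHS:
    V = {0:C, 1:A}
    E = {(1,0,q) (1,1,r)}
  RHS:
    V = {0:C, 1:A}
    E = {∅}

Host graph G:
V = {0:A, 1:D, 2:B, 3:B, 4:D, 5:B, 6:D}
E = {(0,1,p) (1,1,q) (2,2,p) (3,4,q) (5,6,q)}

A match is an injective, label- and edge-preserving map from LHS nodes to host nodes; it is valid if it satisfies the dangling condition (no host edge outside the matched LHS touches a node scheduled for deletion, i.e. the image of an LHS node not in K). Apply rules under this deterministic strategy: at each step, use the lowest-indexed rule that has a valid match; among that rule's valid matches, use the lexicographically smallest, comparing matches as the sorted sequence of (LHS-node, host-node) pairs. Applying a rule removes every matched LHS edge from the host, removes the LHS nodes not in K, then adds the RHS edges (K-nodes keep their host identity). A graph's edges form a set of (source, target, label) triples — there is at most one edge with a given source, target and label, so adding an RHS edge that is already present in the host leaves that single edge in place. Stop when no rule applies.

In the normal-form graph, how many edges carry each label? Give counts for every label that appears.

Answer: p:2 q:1

Steps:
initial: |V|=7 |E|=5  E = 0-p->1 1-q->1 2-p->2 3-q->4 5-q->6
step 1: apply R0 at {0↦3, 1↦4, 2↦0}  → |V|=5 |E|=4  E = 0-p->1 1-q->1 2-p->2 5-q->6
step 2: apply R0 at {0↦5, 1↦6, 2↦0}  → |V|=3 |E|=3  E = 0-p->1 1-q->1 2-p->2
halt: no rule applies after step 2
NF edges: [(0, 1, 'p'), (1, 1, 'q'), (2, 2, 'p')]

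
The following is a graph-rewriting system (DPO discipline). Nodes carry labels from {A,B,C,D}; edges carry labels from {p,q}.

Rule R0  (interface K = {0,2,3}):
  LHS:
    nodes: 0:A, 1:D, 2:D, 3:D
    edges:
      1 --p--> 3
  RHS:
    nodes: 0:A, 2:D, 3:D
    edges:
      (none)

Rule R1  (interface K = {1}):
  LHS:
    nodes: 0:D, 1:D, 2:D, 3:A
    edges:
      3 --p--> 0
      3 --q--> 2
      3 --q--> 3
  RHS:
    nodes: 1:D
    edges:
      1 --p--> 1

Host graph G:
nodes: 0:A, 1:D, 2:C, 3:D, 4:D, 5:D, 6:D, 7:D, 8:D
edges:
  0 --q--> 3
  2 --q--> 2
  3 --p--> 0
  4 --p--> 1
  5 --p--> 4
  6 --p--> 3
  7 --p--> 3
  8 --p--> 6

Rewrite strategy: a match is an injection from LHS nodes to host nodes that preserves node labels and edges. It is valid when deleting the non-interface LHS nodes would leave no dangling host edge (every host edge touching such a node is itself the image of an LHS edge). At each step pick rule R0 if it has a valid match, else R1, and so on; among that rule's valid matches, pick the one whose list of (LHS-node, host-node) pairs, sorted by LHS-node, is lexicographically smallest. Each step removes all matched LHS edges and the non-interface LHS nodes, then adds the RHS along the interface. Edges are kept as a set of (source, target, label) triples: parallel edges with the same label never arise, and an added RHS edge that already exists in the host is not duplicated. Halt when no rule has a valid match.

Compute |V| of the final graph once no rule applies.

Answer: 4

Rewrite trace:
initial: |V|=9 |E|=8  E = 0-q->3 2-q->2 3-p->0 4-p->1 5-p->4 6-p->3 7-p->3 8-p->6
step 1: apply R0 at {0↦0, 1↦5, 2↦1, 3↦4}  → |V|=8 |E|=7  E = 0-q->3 2-q->2 3-p->0 4-p->1 6-p->3 7-p->3 8-p->6
step 2: apply R0 at {0↦0, 1↦4, 2↦3, 3↦1}  → |V|=7 |E|=6  E = 0-q->3 2-q->2 3-p->0 6-p->3 7-p->3 8-p->6
step 3: apply R0 at {0↦0, 1↦7, 2↦1, 3↦3}  → |V|=6 |E|=5  E = 0-q->3 2-q->2 3-p->0 6-p->3 8-p->6
step 4: apply R0 at {0↦0, 1↦8, 2↦1, 3↦6}  → |V|=5 |E|=4  E = 0-q->3 2-q->2 3-p->0 6-p->3
step 5: apply R0 at {0↦0, 1↦6, 2↦1, 3↦3}  → |V|=4 |E|=3  E = 0-q->3 2-q->2 3-p->0
final graph: no rule applies after step 5
NF nodes: {0:A, 1:D, 2:C, 3:D}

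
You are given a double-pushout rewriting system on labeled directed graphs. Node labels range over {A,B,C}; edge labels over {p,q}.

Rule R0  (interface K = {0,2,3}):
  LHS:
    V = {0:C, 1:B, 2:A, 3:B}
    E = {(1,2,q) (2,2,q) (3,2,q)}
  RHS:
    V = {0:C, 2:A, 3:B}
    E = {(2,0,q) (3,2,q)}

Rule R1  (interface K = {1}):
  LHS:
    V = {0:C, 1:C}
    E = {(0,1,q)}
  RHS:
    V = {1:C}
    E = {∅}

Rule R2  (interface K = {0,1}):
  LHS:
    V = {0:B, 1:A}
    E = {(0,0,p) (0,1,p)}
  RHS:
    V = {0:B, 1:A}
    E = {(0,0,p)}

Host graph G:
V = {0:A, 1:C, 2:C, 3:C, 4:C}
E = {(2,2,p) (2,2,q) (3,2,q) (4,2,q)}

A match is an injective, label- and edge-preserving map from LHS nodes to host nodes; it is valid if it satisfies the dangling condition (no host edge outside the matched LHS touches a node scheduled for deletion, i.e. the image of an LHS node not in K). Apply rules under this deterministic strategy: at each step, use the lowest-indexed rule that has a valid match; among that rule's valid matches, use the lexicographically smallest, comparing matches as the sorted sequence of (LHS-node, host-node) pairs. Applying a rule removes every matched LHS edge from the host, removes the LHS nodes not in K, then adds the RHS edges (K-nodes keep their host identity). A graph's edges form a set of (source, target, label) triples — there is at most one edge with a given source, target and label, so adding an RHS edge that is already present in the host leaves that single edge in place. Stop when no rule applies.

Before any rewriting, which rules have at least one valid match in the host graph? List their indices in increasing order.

R0: no valid match — LHS pattern not found
R1: 2 valid matches — {0↦3, 1↦2}, {0↦4, 1↦2}
R2: no valid match — LHS pattern not found

Answer: [R1]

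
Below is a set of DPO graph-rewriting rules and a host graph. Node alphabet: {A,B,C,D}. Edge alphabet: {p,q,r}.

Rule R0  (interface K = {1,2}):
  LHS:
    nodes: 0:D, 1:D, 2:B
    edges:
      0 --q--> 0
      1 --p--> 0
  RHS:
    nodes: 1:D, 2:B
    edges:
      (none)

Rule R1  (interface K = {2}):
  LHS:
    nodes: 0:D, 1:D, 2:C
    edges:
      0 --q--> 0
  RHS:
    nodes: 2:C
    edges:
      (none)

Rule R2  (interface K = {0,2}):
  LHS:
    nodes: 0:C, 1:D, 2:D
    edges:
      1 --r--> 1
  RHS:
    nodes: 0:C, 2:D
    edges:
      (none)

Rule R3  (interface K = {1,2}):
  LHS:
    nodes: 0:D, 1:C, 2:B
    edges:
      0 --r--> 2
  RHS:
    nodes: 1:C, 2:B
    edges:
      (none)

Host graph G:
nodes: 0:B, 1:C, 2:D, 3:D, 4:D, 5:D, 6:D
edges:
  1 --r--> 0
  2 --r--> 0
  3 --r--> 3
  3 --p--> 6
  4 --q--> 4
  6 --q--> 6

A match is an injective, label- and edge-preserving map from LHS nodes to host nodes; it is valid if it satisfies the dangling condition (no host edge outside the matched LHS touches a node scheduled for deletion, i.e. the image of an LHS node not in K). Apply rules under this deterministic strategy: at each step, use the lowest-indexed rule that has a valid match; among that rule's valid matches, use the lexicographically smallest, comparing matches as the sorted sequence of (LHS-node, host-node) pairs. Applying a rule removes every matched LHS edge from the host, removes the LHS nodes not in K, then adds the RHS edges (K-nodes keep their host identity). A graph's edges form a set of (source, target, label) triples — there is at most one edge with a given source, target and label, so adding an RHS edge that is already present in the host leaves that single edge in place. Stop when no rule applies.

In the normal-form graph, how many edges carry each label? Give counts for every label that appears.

[0] host  ⇒  7 nodes, 6 edges  {1-r->0 2-r->0 3-r->3 3-p->6 4-q->4 6-q->6}
[1] R0 @ {0↦6, 1↦3, 2↦0}  ⇒  6 nodes, 4 edges  {1-r->0 2-r->0 3-r->3 4-q->4}
[2] R1 @ {0↦4, 1↦5, 2↦1}  ⇒  4 nodes, 3 edges  {1-r->0 2-r->0 3-r->3}
[3] R2 @ {0↦1, 1↦3, 2↦2}  ⇒  3 nodes, 2 edges  {1-r->0 2-r->0}
[4] R3 @ {0↦2, 1↦1, 2↦0}  ⇒  2 nodes, 1 edges  {1-r->0}
final graph: no rule applies after step 4
NF edges: [(1, 0, 'r')]

Answer: r:1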